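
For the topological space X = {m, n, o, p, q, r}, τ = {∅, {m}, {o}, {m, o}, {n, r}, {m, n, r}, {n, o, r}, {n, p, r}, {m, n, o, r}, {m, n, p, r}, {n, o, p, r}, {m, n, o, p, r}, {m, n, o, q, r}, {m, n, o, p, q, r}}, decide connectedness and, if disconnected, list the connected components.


(X, τ) is connected.

Find clopen sets (U ∈ τ with X ∖ U ∈ τ):
  U = ∅, X ∖ U = {m, n, o, p, q, r} — both open, so U is clopen.
  U = {m, n, o, p, q, r}, X ∖ U = ∅ — both open, so U is clopen.
Only trivial clopens (∅ and X) exist, so (X, τ) is connected.
Compute connected components by grouping points that agree on all clopens:
  component: {m, n, o, p, q, r}


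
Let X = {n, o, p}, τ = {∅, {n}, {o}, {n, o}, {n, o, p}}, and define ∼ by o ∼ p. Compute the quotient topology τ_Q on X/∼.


X/∼ = {[n], [o=p]}; |τ_Q| = 3.

Equivalence classes: [n], [o=p].
Quotient map π: X → X/∼ sends n ↦ [n], o ↦ [o=p], p ↦ [o=p].
For each subset V ⊆ X/∼, compute π^{-1}(V) ⊆ X and check whether π^{-1}(V) ∈ τ. V is open in τ_Q iff π^{-1}(V) ∈ τ.
  V = {}: π^{-1}(V) = ∅ ∈ τ ✓.
  V = {[n]}: π^{-1}(V) = {n} ∈ τ ✓.
  V = {[o=p]}: π^{-1}(V) = {o, p} ∉ τ ✗.
  V = {[n], [o=p]}: π^{-1}(V) = {n, o, p} ∈ τ ✓.
Open sets in the quotient: τ_Q = {{}, {[n]}, {[n], [o=p]}} (3 elements).


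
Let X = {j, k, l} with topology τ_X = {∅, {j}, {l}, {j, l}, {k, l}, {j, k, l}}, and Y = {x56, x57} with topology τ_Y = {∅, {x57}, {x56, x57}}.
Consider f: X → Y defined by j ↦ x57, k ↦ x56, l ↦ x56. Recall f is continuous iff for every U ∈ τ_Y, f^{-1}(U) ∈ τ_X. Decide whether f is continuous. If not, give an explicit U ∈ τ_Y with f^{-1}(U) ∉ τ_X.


f IS continuous.

Compute f^{-1}(U) for each U ∈ τ_Y:
  U = ∅: f^{-1}(U) = ∅ ∈ τ_X ✓.
  U = {x57}: f^{-1}(U) = {j} ∈ τ_X ✓.
  U = {x56, x57}: f^{-1}(U) = {j, k, l} ∈ τ_X ✓.
Every preimage lies in τ_X, so f IS continuous.


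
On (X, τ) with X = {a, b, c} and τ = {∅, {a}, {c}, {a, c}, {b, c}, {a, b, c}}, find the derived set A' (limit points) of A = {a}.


A' = ∅

For each x ∈ X, list the open sets U ∈ τ with x ∈ U, then check whether U ∩ (A ∖ {x}) ≠ ∅ for every such U.
  x = a: open {a} ∋ x has {a} ∩ (A ∖ {a}) = ∅, so x is NOT a limit point.
  x = b: open {b, c} ∋ x has {b, c} ∩ (A ∖ {b}) = ∅, so x is NOT a limit point.
  x = c: open {c} ∋ x has {c} ∩ (A ∖ {c}) = ∅, so x is NOT a limit point.
Collecting: A' = ∅.


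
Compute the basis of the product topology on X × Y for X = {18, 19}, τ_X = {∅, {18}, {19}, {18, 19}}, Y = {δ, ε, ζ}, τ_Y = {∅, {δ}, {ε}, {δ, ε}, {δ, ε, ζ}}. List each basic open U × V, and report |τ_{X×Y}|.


Basis B = {∅ × ∅, {18} × {δ}, {18} × {ε}, {19} × {δ}, {19} × {ε}, {18} × {δ, ε}, {18, 19} × {δ}, {18, 19} × {ε}, {19} × {δ, ε}, {18} × {δ, ε, ζ}, {19} × {δ, ε, ζ}, {18, 19} × {δ, ε}, {18, 19} × {δ, ε, ζ}}; |τ_{X×Y}| = 25.

Enumerate products U × V with U ∈ τ_X, V ∈ τ_Y (deduplicated):
  ∅ × ∅ = {} (∅)
  {18} × {δ} = {(18,δ)}
  {18} × {ε} = {(18,ε)}
  {19} × {δ} = {(19,δ)}
  {19} × {ε} = {(19,ε)}
  {18} × {δ, ε} = {(18,δ), (18,ε)}
  {18, 19} × {δ} = {(18,δ), (19,δ)}
  {18, 19} × {ε} = {(18,ε), (19,ε)}
  {19} × {δ, ε} = {(19,δ), (19,ε)}
  {18} × {δ, ε, ζ} = {(18,δ), (18,ε), (18,ζ)}
  {19} × {δ, ε, ζ} = {(19,δ), (19,ε), (19,ζ)}
  {18, 19} × {δ, ε} = {(18,δ), (18,ε), (19,δ), (19,ε)}
  {18, 19} × {δ, ε, ζ} = {(18,δ), (18,ε), (18,ζ), (19,δ), (19,ε), (19,ζ)}
These 13 distinct sets form the basis B.
Close under arbitrary unions to get τ_{X×Y}; counting gives |τ_{X×Y}| = 25.


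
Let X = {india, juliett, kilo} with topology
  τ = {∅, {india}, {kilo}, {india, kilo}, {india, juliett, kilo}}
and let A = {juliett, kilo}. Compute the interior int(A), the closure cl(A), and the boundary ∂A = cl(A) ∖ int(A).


int(A) = {kilo}, cl(A) = {juliett, kilo}, ∂A = {juliett}.

Closed sets in (X, τ) are complements of opens:
  closed(X, τ) = {∅, {juliett}, {india, juliett}, {juliett, kilo}, {india, juliett, kilo}}.
int(A) = ⋃ {U ∈ τ : U ⊆ A}. Opens contained in A: ∅, {kilo}.
Taking the union of these: int(A) = {kilo}.
cl(A) = ⋂ {C closed : A ⊆ C}. Closed sets containing A: {juliett, kilo}, {india, juliett, kilo}.
Intersecting these: cl(A) = {juliett, kilo}.
∂A = cl(A) ∖ int(A) = {juliett, kilo} ∖ {kilo} = {juliett}.


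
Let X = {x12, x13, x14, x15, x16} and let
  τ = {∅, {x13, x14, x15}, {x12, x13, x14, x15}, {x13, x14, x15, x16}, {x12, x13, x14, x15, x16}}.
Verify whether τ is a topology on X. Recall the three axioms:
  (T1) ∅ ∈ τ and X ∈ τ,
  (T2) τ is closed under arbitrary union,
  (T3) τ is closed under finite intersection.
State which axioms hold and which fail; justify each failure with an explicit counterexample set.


τ IS a topology on X.

Axiom (T1): ∅ ∈ τ? Yes; X ∈ τ? Yes.
Axiom (T2/T3): check pairwise unions and intersections of members of τ.
All pairwise intersections and unions checked — each lies in τ. Therefore τ satisfies (T1), (T2), (T3): it IS a topology on X.


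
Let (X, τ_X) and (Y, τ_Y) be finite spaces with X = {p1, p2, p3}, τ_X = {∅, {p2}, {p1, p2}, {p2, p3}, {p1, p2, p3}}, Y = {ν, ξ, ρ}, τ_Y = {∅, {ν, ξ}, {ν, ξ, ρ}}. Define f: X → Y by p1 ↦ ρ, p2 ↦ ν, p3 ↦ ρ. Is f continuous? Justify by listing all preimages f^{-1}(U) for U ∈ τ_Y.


f IS continuous.

Compute f^{-1}(U) for each U ∈ τ_Y:
  U = ∅: f^{-1}(U) = ∅ ∈ τ_X ✓.
  U = {ν, ξ}: f^{-1}(U) = {p2} ∈ τ_X ✓.
  U = {ν, ξ, ρ}: f^{-1}(U) = {p1, p2, p3} ∈ τ_X ✓.
Every preimage lies in τ_X, so f IS continuous.


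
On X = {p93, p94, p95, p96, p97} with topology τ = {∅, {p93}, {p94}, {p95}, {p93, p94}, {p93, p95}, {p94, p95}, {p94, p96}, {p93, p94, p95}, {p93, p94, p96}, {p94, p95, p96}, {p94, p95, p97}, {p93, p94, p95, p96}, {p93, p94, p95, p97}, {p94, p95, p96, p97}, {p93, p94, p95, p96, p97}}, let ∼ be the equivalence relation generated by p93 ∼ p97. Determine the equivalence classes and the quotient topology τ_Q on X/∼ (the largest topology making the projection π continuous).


X/∼ = {[p93=p97], [p94], [p95], [p96]}; |τ_Q| = 8.

Equivalence classes: [p93=p97], [p94], [p95], [p96].
Quotient map π: X → X/∼ sends p93 ↦ [p93=p97], p94 ↦ [p94], p95 ↦ [p95], p96 ↦ [p96], p97 ↦ [p93=p97].
For each subset V ⊆ X/∼, compute π^{-1}(V) ⊆ X and check whether π^{-1}(V) ∈ τ. V is open in τ_Q iff π^{-1}(V) ∈ τ.
  V = {}: π^{-1}(V) = ∅ ∈ τ ✓.
  V = {[p93=p97]}: π^{-1}(V) = {p93, p97} ∉ τ ✗.
  V = {[p94]}: π^{-1}(V) = {p94} ∈ τ ✓.
  V = {[p93=p97], [p94]}: π^{-1}(V) = {p93, p94, p97} ∉ τ ✗.
  V = {[p95]}: π^{-1}(V) = {p95} ∈ τ ✓.
  V = {[p93=p97], [p95]}: π^{-1}(V) = {p93, p95, p97} ∉ τ ✗.
  V = {[p94], [p95]}: π^{-1}(V) = {p94, p95} ∈ τ ✓.
  V = {[p93=p97], [p94], [p95]}: π^{-1}(V) = {p93, p94, p95, p97} ∈ τ ✓.
  V = {[p96]}: π^{-1}(V) = {p96} ∉ τ ✗.
  V = {[p93=p97], [p96]}: π^{-1}(V) = {p93, p96, p97} ∉ τ ✗.
  V = {[p94], [p96]}: π^{-1}(V) = {p94, p96} ∈ τ ✓.
  V = {[p93=p97], [p94], [p96]}: π^{-1}(V) = {p93, p94, p96, p97} ∉ τ ✗.
  V = {[p95], [p96]}: π^{-1}(V) = {p95, p96} ∉ τ ✗.
  V = {[p93=p97], [p95], [p96]}: π^{-1}(V) = {p93, p95, p96, p97} ∉ τ ✗.
  V = {[p94], [p95], [p96]}: π^{-1}(V) = {p94, p95, p96} ∈ τ ✓.
  V = {[p93=p97], [p94], [p95], [p96]}: π^{-1}(V) = {p93, p94, p95, p96, p97} ∈ τ ✓.
Open sets in the quotient: τ_Q = {{}, {[p94]}, {[p95]}, {[p94], [p95]}, {[p93=p97], [p94], [p95]}, {[p94], [p96]}, {[p94], [p95], [p96]}, {[p93=p97], [p94], [p95], [p96]}} (8 elements).


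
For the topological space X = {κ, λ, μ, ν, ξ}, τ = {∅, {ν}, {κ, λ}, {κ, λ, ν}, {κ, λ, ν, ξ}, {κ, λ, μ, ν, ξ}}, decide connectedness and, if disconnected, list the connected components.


(X, τ) is connected.

Find clopen sets (U ∈ τ with X ∖ U ∈ τ):
  U = ∅, X ∖ U = {κ, λ, μ, ν, ξ} — both open, so U is clopen.
  U = {κ, λ, μ, ν, ξ}, X ∖ U = ∅ — both open, so U is clopen.
Only trivial clopens (∅ and X) exist, so (X, τ) is connected.
Compute connected components by grouping points that agree on all clopens:
  component: {κ, λ, μ, ν, ξ}


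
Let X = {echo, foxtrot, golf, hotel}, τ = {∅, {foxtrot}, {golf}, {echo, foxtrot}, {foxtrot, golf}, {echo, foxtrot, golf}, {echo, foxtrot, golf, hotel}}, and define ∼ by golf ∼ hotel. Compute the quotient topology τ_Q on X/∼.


X/∼ = {[echo], [foxtrot], [golf=hotel]}; |τ_Q| = 4.

Equivalence classes: [echo], [foxtrot], [golf=hotel].
Quotient map π: X → X/∼ sends echo ↦ [echo], foxtrot ↦ [foxtrot], golf ↦ [golf=hotel], hotel ↦ [golf=hotel].
For each subset V ⊆ X/∼, compute π^{-1}(V) ⊆ X and check whether π^{-1}(V) ∈ τ. V is open in τ_Q iff π^{-1}(V) ∈ τ.
  V = {}: π^{-1}(V) = ∅ ∈ τ ✓.
  V = {[echo]}: π^{-1}(V) = {echo} ∉ τ ✗.
  V = {[foxtrot]}: π^{-1}(V) = {foxtrot} ∈ τ ✓.
  V = {[echo], [foxtrot]}: π^{-1}(V) = {echo, foxtrot} ∈ τ ✓.
  V = {[golf=hotel]}: π^{-1}(V) = {golf, hotel} ∉ τ ✗.
  V = {[echo], [golf=hotel]}: π^{-1}(V) = {echo, golf, hotel} ∉ τ ✗.
  V = {[foxtrot], [golf=hotel]}: π^{-1}(V) = {foxtrot, golf, hotel} ∉ τ ✗.
  V = {[echo], [foxtrot], [golf=hotel]}: π^{-1}(V) = {echo, foxtrot, golf, hotel} ∈ τ ✓.
Open sets in the quotient: τ_Q = {{}, {[foxtrot]}, {[echo], [foxtrot]}, {[echo], [foxtrot], [golf=hotel]}} (4 elements).


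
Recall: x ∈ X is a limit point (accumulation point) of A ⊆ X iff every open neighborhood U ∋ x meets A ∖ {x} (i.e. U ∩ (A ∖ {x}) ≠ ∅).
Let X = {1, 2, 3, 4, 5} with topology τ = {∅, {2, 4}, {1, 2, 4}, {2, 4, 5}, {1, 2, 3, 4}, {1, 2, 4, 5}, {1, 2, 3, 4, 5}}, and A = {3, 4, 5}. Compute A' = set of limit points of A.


A' = {1, 2, 3, 5}

For each x ∈ X, list the open sets U ∈ τ with x ∈ U, then check whether U ∩ (A ∖ {x}) ≠ ∅ for every such U.
  x = 1: opens ∋ x are {1, 2, 4}, {1, 2, 3, 4}, {1, 2, 4, 5}, {1, 2, 3, 4, 5}; each meets A ∖ {1}, so x IS a limit point.
  x = 2: opens ∋ x are {2, 4}, {1, 2, 4}, {2, 4, 5}, {1, 2, 3, 4}, {1, 2, 4, 5}, {1, 2, 3, 4, 5}; each meets A ∖ {2}, so x IS a limit point.
  x = 3: opens ∋ x are {1, 2, 3, 4}, {1, 2, 3, 4, 5}; each meets A ∖ {3}, so x IS a limit point.
  x = 4: open {2, 4} ∋ x has {2, 4} ∩ (A ∖ {4}) = ∅, so x is NOT a limit point.
  x = 5: opens ∋ x are {2, 4, 5}, {1, 2, 4, 5}, {1, 2, 3, 4, 5}; each meets A ∖ {5}, so x IS a limit point.
Collecting: A' = {1, 2, 3, 5}.


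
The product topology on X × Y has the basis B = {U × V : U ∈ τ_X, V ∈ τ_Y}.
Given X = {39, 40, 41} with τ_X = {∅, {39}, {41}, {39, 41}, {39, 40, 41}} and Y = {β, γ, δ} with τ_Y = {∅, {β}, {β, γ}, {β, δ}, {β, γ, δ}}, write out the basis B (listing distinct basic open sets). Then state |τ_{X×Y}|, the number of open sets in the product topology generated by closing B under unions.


Basis B = {∅ × ∅, {39} × {β}, {41} × {β}, {39} × {β, γ}, {39} × {β, δ}, {39, 41} × {β}, {41} × {β, γ}, {41} × {β, δ}, {39} × {β, γ, δ}, {39, 40, 41} × {β}, {41} × {β, γ, δ}, {39, 41} × {β, γ}, {39, 41} × {β, δ}, {39, 41} × {β, γ, δ}, {39, 40, 41} × {β, γ}, {39, 40, 41} × {β, δ}, {39, 40, 41} × {β, γ, δ}}; |τ_{X×Y}| = 50.

Enumerate products U × V with U ∈ τ_X, V ∈ τ_Y (deduplicated):
  ∅ × ∅ = {} (∅)
  {39} × {β} = {(39,β)}
  {41} × {β} = {(41,β)}
  {39} × {β, γ} = {(39,β), (39,γ)}
  {39} × {β, δ} = {(39,β), (39,δ)}
  {39, 41} × {β} = {(39,β), (41,β)}
  {41} × {β, γ} = {(41,β), (41,γ)}
  {41} × {β, δ} = {(41,β), (41,δ)}
  {39} × {β, γ, δ} = {(39,β), (39,γ), (39,δ)}
  {39, 40, 41} × {β} = {(39,β), (40,β), (41,β)}
  {41} × {β, γ, δ} = {(41,β), (41,γ), (41,δ)}
  {39, 41} × {β, γ} = {(39,β), (39,γ), (41,β), (41,γ)}
  {39, 41} × {β, δ} = {(39,β), (39,δ), (41,β), (41,δ)}
  {39, 41} × {β, γ, δ} = {(39,β), (39,γ), (39,δ), (41,β), (41,γ), (41,δ)}
  {39, 40, 41} × {β, γ} = {(39,β), (39,γ), (40,β), (40,γ), (41,β), (41,γ)}
  {39, 40, 41} × {β, δ} = {(39,β), (39,δ), (40,β), (40,δ), (41,β), (41,δ)}
  {39, 40, 41} × {β, γ, δ} = {(39,β), (39,γ), (39,δ), (40,β), (40,γ), (40,δ), (41,β), (41,γ), (41,δ)}
These 17 distinct sets form the basis B.
Close under arbitrary unions to get τ_{X×Y}; counting gives |τ_{X×Y}| = 50.


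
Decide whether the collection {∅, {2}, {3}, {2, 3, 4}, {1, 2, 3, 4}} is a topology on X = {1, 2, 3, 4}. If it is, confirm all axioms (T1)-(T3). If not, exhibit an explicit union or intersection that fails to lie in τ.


τ is NOT a topology on X.

Axiom (T1): ∅ ∈ τ? Yes; X ∈ τ? Yes.
Axiom (T2/T3): check pairwise unions and intersections of members of τ.
Counterexample for (T2): {2} ∪ {3} = {2, 3} ∉ τ. Therefore τ is NOT a topology.


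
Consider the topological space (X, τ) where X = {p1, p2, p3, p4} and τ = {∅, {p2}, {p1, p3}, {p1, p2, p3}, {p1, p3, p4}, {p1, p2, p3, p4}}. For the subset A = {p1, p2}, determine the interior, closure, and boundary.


int(A) = {p2}, cl(A) = {p1, p2, p3, p4}, ∂A = {p1, p3, p4}.

Closed sets in (X, τ) are complements of opens:
  closed(X, τ) = {∅, {p2}, {p4}, {p2, p4}, {p1, p3, p4}, {p1, p2, p3, p4}}.
int(A) = ⋃ {U ∈ τ : U ⊆ A}. Opens contained in A: ∅, {p2}.
Taking the union of these: int(A) = {p2}.
cl(A) = ⋂ {C closed : A ⊆ C}. Closed sets containing A: {p1, p2, p3, p4}.
Intersecting these: cl(A) = {p1, p2, p3, p4}.
∂A = cl(A) ∖ int(A) = {p1, p2, p3, p4} ∖ {p2} = {p1, p3, p4}.


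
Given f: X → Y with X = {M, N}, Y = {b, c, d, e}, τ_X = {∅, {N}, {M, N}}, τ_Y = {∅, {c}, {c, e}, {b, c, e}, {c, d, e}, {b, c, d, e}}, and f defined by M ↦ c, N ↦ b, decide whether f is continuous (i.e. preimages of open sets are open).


f is NOT continuous.

Compute f^{-1}(U) for each U ∈ τ_Y:
  U = ∅: f^{-1}(U) = ∅ ∈ τ_X ✓.
  U = {c}: f^{-1}(U) = {M} ∉ τ_X ✗.
  U = {c, e}: f^{-1}(U) = {M} ∉ τ_X ✗.
  U = {b, c, e}: f^{-1}(U) = {M, N} ∈ τ_X ✓.
  U = {c, d, e}: f^{-1}(U) = {M} ∉ τ_X ✗.
  U = {b, c, d, e}: f^{-1}(U) = {M, N} ∈ τ_X ✓.
Found U = {c} with f^{-1}(U) = {M} not in τ_X. Therefore f is NOT continuous.


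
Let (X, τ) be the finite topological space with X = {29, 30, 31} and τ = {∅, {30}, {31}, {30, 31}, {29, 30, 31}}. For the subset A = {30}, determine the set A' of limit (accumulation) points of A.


A' = {29}

For each x ∈ X, list the open sets U ∈ τ with x ∈ U, then check whether U ∩ (A ∖ {x}) ≠ ∅ for every such U.
  x = 29: opens ∋ x are {29, 30, 31}; each meets A ∖ {29}, so x IS a limit point.
  x = 30: open {30} ∋ x has {30} ∩ (A ∖ {30}) = ∅, so x is NOT a limit point.
  x = 31: open {31} ∋ x has {31} ∩ (A ∖ {31}) = ∅, so x is NOT a limit point.
Collecting: A' = {29}.


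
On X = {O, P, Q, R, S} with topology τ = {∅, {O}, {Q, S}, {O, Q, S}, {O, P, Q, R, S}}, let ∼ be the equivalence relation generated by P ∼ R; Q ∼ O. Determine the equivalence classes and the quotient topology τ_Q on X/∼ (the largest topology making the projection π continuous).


X/∼ = {[O=Q], [P=R], [S]}; |τ_Q| = 3.

Equivalence classes: [O=Q], [P=R], [S].
Quotient map π: X → X/∼ sends O ↦ [O=Q], P ↦ [P=R], Q ↦ [O=Q], R ↦ [P=R], S ↦ [S].
For each subset V ⊆ X/∼, compute π^{-1}(V) ⊆ X and check whether π^{-1}(V) ∈ τ. V is open in τ_Q iff π^{-1}(V) ∈ τ.
  V = {}: π^{-1}(V) = ∅ ∈ τ ✓.
  V = {[O=Q]}: π^{-1}(V) = {O, Q} ∉ τ ✗.
  V = {[P=R]}: π^{-1}(V) = {P, R} ∉ τ ✗.
  V = {[O=Q], [P=R]}: π^{-1}(V) = {O, P, Q, R} ∉ τ ✗.
  V = {[S]}: π^{-1}(V) = {S} ∉ τ ✗.
  V = {[O=Q], [S]}: π^{-1}(V) = {O, Q, S} ∈ τ ✓.
  V = {[P=R], [S]}: π^{-1}(V) = {P, R, S} ∉ τ ✗.
  V = {[O=Q], [P=R], [S]}: π^{-1}(V) = {O, P, Q, R, S} ∈ τ ✓.
Open sets in the quotient: τ_Q = {{}, {[O=Q], [S]}, {[O=Q], [P=R], [S]}} (3 elements).


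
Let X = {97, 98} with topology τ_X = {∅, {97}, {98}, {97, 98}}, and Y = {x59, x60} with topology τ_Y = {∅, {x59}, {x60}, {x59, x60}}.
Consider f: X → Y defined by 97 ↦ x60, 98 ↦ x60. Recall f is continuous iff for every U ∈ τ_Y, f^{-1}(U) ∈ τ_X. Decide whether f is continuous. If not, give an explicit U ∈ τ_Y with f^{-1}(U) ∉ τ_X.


f IS continuous.

Compute f^{-1}(U) for each U ∈ τ_Y:
  U = ∅: f^{-1}(U) = ∅ ∈ τ_X ✓.
  U = {x59}: f^{-1}(U) = ∅ ∈ τ_X ✓.
  U = {x60}: f^{-1}(U) = {97, 98} ∈ τ_X ✓.
  U = {x59, x60}: f^{-1}(U) = {97, 98} ∈ τ_X ✓.
Every preimage lies in τ_X, so f IS continuous.


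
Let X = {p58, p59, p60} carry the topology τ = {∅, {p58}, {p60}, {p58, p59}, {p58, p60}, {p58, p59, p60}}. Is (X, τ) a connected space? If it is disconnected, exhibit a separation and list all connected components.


(X, τ) is disconnected; components = [{p60}, {p58, p59}].

Find clopen sets (U ∈ τ with X ∖ U ∈ τ):
  U = ∅, X ∖ U = {p58, p59, p60} — both open, so U is clopen.
  U = {p60}, X ∖ U = {p58, p59} — both open, so U is clopen.
  U = {p58, p59}, X ∖ U = {p60} — both open, so U is clopen.
  U = {p58, p59, p60}, X ∖ U = ∅ — both open, so U is clopen.
Nontrivial clopen(s) exist: e.g. {p58, p59}. So (X, τ) is disconnected.
Compute connected components by grouping points that agree on all clopens:
  component: {p60}
  component: {p58, p59}


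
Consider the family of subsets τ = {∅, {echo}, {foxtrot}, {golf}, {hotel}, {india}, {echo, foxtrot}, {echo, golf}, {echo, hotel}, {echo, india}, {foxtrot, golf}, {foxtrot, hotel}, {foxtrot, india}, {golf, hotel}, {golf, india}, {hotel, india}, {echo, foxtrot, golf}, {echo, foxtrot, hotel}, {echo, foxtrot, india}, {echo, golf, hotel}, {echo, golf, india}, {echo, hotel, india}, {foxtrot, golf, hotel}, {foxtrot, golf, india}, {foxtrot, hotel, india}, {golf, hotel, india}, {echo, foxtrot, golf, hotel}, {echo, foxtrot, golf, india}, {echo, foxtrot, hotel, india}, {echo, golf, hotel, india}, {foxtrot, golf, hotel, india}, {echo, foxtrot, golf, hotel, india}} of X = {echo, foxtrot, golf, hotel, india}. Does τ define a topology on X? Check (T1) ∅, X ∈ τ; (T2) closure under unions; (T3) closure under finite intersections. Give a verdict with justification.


τ IS a topology on X.

Axiom (T1): ∅ ∈ τ? Yes; X ∈ τ? Yes.
Axiom (T2/T3): check pairwise unions and intersections of members of τ.
All pairwise intersections and unions checked — each lies in τ. Therefore τ satisfies (T1), (T2), (T3): it IS a topology on X.


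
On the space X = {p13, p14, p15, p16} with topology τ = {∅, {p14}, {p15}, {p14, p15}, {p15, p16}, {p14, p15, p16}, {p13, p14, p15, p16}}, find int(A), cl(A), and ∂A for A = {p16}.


int(A) = ∅, cl(A) = {p13, p16}, ∂A = {p13, p16}.

Closed sets in (X, τ) are complements of opens:
  closed(X, τ) = {∅, {p13}, {p13, p14}, {p13, p16}, {p13, p14, p16}, {p13, p15, p16}, {p13, p14, p15, p16}}.
int(A) = ⋃ {U ∈ τ : U ⊆ A}. Opens contained in A: ∅.
Taking the union of these: int(A) = ∅.
cl(A) = ⋂ {C closed : A ⊆ C}. Closed sets containing A: {p13, p16}, {p13, p14, p16}, {p13, p15, p16}, {p13, p14, p15, p16}.
Intersecting these: cl(A) = {p13, p16}.
∂A = cl(A) ∖ int(A) = {p13, p16} ∖ ∅ = {p13, p16}.


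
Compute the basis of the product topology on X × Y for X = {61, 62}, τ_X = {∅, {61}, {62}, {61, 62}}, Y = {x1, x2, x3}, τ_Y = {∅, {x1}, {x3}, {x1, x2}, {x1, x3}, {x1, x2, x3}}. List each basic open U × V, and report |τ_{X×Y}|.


Basis B = {∅ × ∅, {61} × {x1}, {61} × {x3}, {62} × {x1}, {62} × {x3}, {61} × {x1, x2}, {61} × {x1, x3}, {61, 62} × {x1}, {61, 62} × {x3}, {62} × {x1, x2}, {62} × {x1, x3}, {61} × {x1, x2, x3}, {62} × {x1, x2, x3}, {61, 62} × {x1, x2}, {61, 62} × {x1, x3}, {61, 62} × {x1, x2, x3}}; |τ_{X×Y}| = 36.

Enumerate products U × V with U ∈ τ_X, V ∈ τ_Y (deduplicated):
  ∅ × ∅ = {} (∅)
  {61} × {x1} = {(61,x1)}
  {61} × {x3} = {(61,x3)}
  {62} × {x1} = {(62,x1)}
  {62} × {x3} = {(62,x3)}
  {61} × {x1, x2} = {(61,x1), (61,x2)}
  {61} × {x1, x3} = {(61,x1), (61,x3)}
  {61, 62} × {x1} = {(61,x1), (62,x1)}
  {61, 62} × {x3} = {(61,x3), (62,x3)}
  {62} × {x1, x2} = {(62,x1), (62,x2)}
  {62} × {x1, x3} = {(62,x1), (62,x3)}
  {61} × {x1, x2, x3} = {(61,x1), (61,x2), (61,x3)}
  {62} × {x1, x2, x3} = {(62,x1), (62,x2), (62,x3)}
  {61, 62} × {x1, x2} = {(61,x1), (61,x2), (62,x1), (62,x2)}
  {61, 62} × {x1, x3} = {(61,x1), (61,x3), (62,x1), (62,x3)}
  {61, 62} × {x1, x2, x3} = {(61,x1), (61,x2), (61,x3), (62,x1), (62,x2), (62,x3)}
These 16 distinct sets form the basis B.
Close under arbitrary unions to get τ_{X×Y}; counting gives |τ_{X×Y}| = 36.


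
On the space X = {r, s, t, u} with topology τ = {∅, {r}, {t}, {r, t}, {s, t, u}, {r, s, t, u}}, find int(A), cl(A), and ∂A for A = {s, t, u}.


int(A) = {s, t, u}, cl(A) = {s, t, u}, ∂A = ∅.

Closed sets in (X, τ) are complements of opens:
  closed(X, τ) = {∅, {r}, {s, u}, {r, s, u}, {s, t, u}, {r, s, t, u}}.
int(A) = ⋃ {U ∈ τ : U ⊆ A}. Opens contained in A: ∅, {t}, {s, t, u}.
Taking the union of these: int(A) = {s, t, u}.
cl(A) = ⋂ {C closed : A ⊆ C}. Closed sets containing A: {s, t, u}, {r, s, t, u}.
Intersecting these: cl(A) = {s, t, u}.
∂A = cl(A) ∖ int(A) = {s, t, u} ∖ {s, t, u} = ∅.


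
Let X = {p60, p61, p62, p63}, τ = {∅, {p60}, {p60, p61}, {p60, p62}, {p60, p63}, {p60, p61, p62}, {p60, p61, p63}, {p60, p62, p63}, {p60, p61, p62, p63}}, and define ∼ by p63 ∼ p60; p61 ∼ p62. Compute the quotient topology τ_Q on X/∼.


X/∼ = {[p60=p63], [p61=p62]}; |τ_Q| = 3.

Equivalence classes: [p60=p63], [p61=p62].
Quotient map π: X → X/∼ sends p60 ↦ [p60=p63], p61 ↦ [p61=p62], p62 ↦ [p61=p62], p63 ↦ [p60=p63].
For each subset V ⊆ X/∼, compute π^{-1}(V) ⊆ X and check whether π^{-1}(V) ∈ τ. V is open in τ_Q iff π^{-1}(V) ∈ τ.
  V = {}: π^{-1}(V) = ∅ ∈ τ ✓.
  V = {[p60=p63]}: π^{-1}(V) = {p60, p63} ∈ τ ✓.
  V = {[p61=p62]}: π^{-1}(V) = {p61, p62} ∉ τ ✗.
  V = {[p60=p63], [p61=p62]}: π^{-1}(V) = {p60, p61, p62, p63} ∈ τ ✓.
Open sets in the quotient: τ_Q = {{}, {[p60=p63]}, {[p60=p63], [p61=p62]}} (3 elements).


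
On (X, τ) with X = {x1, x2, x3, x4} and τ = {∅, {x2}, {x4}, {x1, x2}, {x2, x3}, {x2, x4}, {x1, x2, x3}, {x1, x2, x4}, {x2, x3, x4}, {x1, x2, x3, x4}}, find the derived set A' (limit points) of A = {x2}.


A' = {x1, x3}

For each x ∈ X, list the open sets U ∈ τ with x ∈ U, then check whether U ∩ (A ∖ {x}) ≠ ∅ for every such U.
  x = x1: opens ∋ x are {x1, x2}, {x1, x2, x3}, {x1, x2, x4}, {x1, x2, x3, x4}; each meets A ∖ {x1}, so x IS a limit point.
  x = x2: open {x2} ∋ x has {x2} ∩ (A ∖ {x2}) = ∅, so x is NOT a limit point.
  x = x3: opens ∋ x are {x2, x3}, {x1, x2, x3}, {x2, x3, x4}, {x1, x2, x3, x4}; each meets A ∖ {x3}, so x IS a limit point.
  x = x4: open {x4} ∋ x has {x4} ∩ (A ∖ {x4}) = ∅, so x is NOT a limit point.
Collecting: A' = {x1, x3}.


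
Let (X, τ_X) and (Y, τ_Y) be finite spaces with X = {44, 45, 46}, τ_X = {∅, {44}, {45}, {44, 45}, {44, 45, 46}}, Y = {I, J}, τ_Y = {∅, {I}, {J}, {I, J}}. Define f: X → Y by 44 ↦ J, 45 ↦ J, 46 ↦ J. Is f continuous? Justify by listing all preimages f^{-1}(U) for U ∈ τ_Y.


f IS continuous.

Compute f^{-1}(U) for each U ∈ τ_Y:
  U = ∅: f^{-1}(U) = ∅ ∈ τ_X ✓.
  U = {I}: f^{-1}(U) = ∅ ∈ τ_X ✓.
  U = {J}: f^{-1}(U) = {44, 45, 46} ∈ τ_X ✓.
  U = {I, J}: f^{-1}(U) = {44, 45, 46} ∈ τ_X ✓.
Every preimage lies in τ_X, so f IS continuous.


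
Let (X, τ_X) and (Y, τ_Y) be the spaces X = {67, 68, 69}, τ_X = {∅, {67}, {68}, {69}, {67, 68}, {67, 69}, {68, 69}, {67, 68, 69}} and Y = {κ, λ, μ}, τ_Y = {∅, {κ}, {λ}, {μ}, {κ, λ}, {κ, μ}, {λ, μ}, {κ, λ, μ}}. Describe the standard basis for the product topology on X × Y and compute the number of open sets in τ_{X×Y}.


Basis B = {∅ × ∅, {67} × {κ}, {67} × {λ}, {67} × {μ}, {68} × {κ}, {68} × {λ}, {68} × {μ}, {69} × {κ}, {69} × {λ}, {69} × {μ}, {67} × {κ, λ}, {67} × {κ, μ}, {67, 68} × {κ}, {67, 69} × {κ}, {67} × {λ, μ}, {67, 68} × {λ}, {67, 69} × {λ}, {67, 68} × {μ}, {67, 69} × {μ}, {68} × {κ, λ}, {68} × {κ, μ}, {68, 69} × {κ}, {68} × {λ, μ}, {68, 69} × {λ}, {68, 69} × {μ}, {69} × {κ, λ}, {69} × {κ, μ}, {69} × {λ, μ}, {67} × {κ, λ, μ}, {67, 68, 69} × {κ}, {67, 68, 69} × {λ}, {67, 68, 69} × {μ}, {68} × {κ, λ, μ}, {69} × {κ, λ, μ}, {67, 68} × {κ, λ}, {67, 69} × {κ, λ}, {67, 68} × {κ, μ}, {67, 69} × {κ, μ}, {67, 68} × {λ, μ}, {67, 69} × {λ, μ}, {68, 69} × {κ, λ}, {68, 69} × {κ, μ}, {68, 69} × {λ, μ}, {67, 68} × {κ, λ, μ}, {67, 69} × {κ, λ, μ}, {67, 68, 69} × {κ, λ}, {67, 68, 69} × {κ, μ}, {67, 68, 69} × {λ, μ}, {68, 69} × {κ, λ, μ}, {67, 68, 69} × {κ, λ, μ}}; |τ_{X×Y}| = 512.

Enumerate products U × V with U ∈ τ_X, V ∈ τ_Y (deduplicated):
  ∅ × ∅ = {} (∅)
  {67} × {κ} = {(67,κ)}
  {67} × {λ} = {(67,λ)}
  {67} × {μ} = {(67,μ)}
  {68} × {κ} = {(68,κ)}
  {68} × {λ} = {(68,λ)}
  {68} × {μ} = {(68,μ)}
  {69} × {κ} = {(69,κ)}
  {69} × {λ} = {(69,λ)}
  {69} × {μ} = {(69,μ)}
  {67} × {κ, λ} = {(67,κ), (67,λ)}
  {67} × {κ, μ} = {(67,κ), (67,μ)}
  {67, 68} × {κ} = {(67,κ), (68,κ)}
  {67, 69} × {κ} = {(67,κ), (69,κ)}
  {67} × {λ, μ} = {(67,λ), (67,μ)}
  {67, 68} × {λ} = {(67,λ), (68,λ)}
  {67, 69} × {λ} = {(67,λ), (69,λ)}
  {67, 68} × {μ} = {(67,μ), (68,μ)}
  {67, 69} × {μ} = {(67,μ), (69,μ)}
  {68} × {κ, λ} = {(68,κ), (68,λ)}
  {68} × {κ, μ} = {(68,κ), (68,μ)}
  {68, 69} × {κ} = {(68,κ), (69,κ)}
  {68} × {λ, μ} = {(68,λ), (68,μ)}
  {68, 69} × {λ} = {(68,λ), (69,λ)}
  {68, 69} × {μ} = {(68,μ), (69,μ)}
  {69} × {κ, λ} = {(69,κ), (69,λ)}
  {69} × {κ, μ} = {(69,κ), (69,μ)}
  {69} × {λ, μ} = {(69,λ), (69,μ)}
  {67} × {κ, λ, μ} = {(67,κ), (67,λ), (67,μ)}
  {67, 68, 69} × {κ} = {(67,κ), (68,κ), (69,κ)}
  {67, 68, 69} × {λ} = {(67,λ), (68,λ), (69,λ)}
  {67, 68, 69} × {μ} = {(67,μ), (68,μ), (69,μ)}
  {68} × {κ, λ, μ} = {(68,κ), (68,λ), (68,μ)}
  {69} × {κ, λ, μ} = {(69,κ), (69,λ), (69,μ)}
  {67, 68} × {κ, λ} = {(67,κ), (67,λ), (68,κ), (68,λ)}
  {67, 69} × {κ, λ} = {(67,κ), (67,λ), (69,κ), (69,λ)}
  {67, 68} × {κ, μ} = {(67,κ), (67,μ), (68,κ), (68,μ)}
  {67, 69} × {κ, μ} = {(67,κ), (67,μ), (69,κ), (69,μ)}
  {67, 68} × {λ, μ} = {(67,λ), (67,μ), (68,λ), (68,μ)}
  {67, 69} × {λ, μ} = {(67,λ), (67,μ), (69,λ), (69,μ)}
  {68, 69} × {κ, λ} = {(68,κ), (68,λ), (69,κ), (69,λ)}
  {68, 69} × {κ, μ} = {(68,κ), (68,μ), (69,κ), (69,μ)}
  {68, 69} × {λ, μ} = {(68,λ), (68,μ), (69,λ), (69,μ)}
  {67, 68} × {κ, λ, μ} = {(67,κ), (67,λ), (67,μ), (68,κ), (68,λ), (68,μ)}
  {67, 69} × {κ, λ, μ} = {(67,κ), (67,λ), (67,μ), (69,κ), (69,λ), (69,μ)}
  {67, 68, 69} × {κ, λ} = {(67,κ), (67,λ), (68,κ), (68,λ), (69,κ), (69,λ)}
  {67, 68, 69} × {κ, μ} = {(67,κ), (67,μ), (68,κ), (68,μ), (69,κ), (69,μ)}
  {67, 68, 69} × {λ, μ} = {(67,λ), (67,μ), (68,λ), (68,μ), (69,λ), (69,μ)}
  {68, 69} × {κ, λ, μ} = {(68,κ), (68,λ), (68,μ), (69,κ), (69,λ), (69,μ)}
  {67, 68, 69} × {κ, λ, μ} = {(67,κ), (67,λ), (67,μ), (68,κ), (68,λ), (68,μ), (69,κ), (69,λ), (69,μ)}
These 50 distinct sets form the basis B.
Close under arbitrary unions to get τ_{X×Y}; counting gives |τ_{X×Y}| = 512.


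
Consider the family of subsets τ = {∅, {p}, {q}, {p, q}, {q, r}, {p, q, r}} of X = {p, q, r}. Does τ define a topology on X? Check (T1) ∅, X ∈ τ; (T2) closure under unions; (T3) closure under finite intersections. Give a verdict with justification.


τ IS a topology on X.

Axiom (T1): ∅ ∈ τ? Yes; X ∈ τ? Yes.
Axiom (T2/T3): check pairwise unions and intersections of members of τ.
All pairwise intersections and unions checked — each lies in τ. Therefore τ satisfies (T1), (T2), (T3): it IS a topology on X.


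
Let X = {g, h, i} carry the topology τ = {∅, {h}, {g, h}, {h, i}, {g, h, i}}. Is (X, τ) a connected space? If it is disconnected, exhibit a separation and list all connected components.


(X, τ) is connected.

Find clopen sets (U ∈ τ with X ∖ U ∈ τ):
  U = ∅, X ∖ U = {g, h, i} — both open, so U is clopen.
  U = {g, h, i}, X ∖ U = ∅ — both open, so U is clopen.
Only trivial clopens (∅ and X) exist, so (X, τ) is connected.
Compute connected components by grouping points that agree on all clopens:
  component: {g, h, i}


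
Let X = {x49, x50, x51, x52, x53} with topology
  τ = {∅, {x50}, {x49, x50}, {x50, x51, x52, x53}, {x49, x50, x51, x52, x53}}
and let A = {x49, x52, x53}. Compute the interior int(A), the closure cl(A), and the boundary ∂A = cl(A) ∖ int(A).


int(A) = ∅, cl(A) = {x49, x51, x52, x53}, ∂A = {x49, x51, x52, x53}.

Closed sets in (X, τ) are complements of opens:
  closed(X, τ) = {∅, {x49}, {x51, x52, x53}, {x49, x51, x52, x53}, {x49, x50, x51, x52, x53}}.
int(A) = ⋃ {U ∈ τ : U ⊆ A}. Opens contained in A: ∅.
Taking the union of these: int(A) = ∅.
cl(A) = ⋂ {C closed : A ⊆ C}. Closed sets containing A: {x49, x51, x52, x53}, {x49, x50, x51, x52, x53}.
Intersecting these: cl(A) = {x49, x51, x52, x53}.
∂A = cl(A) ∖ int(A) = {x49, x51, x52, x53} ∖ ∅ = {x49, x51, x52, x53}.


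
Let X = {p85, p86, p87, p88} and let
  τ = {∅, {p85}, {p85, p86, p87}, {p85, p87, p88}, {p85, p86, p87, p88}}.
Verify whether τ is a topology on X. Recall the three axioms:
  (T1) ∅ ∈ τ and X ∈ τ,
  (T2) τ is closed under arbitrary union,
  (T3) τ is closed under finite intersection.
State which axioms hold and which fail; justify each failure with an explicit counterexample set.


τ is NOT a topology on X.

Axiom (T1): ∅ ∈ τ? Yes; X ∈ τ? Yes.
Axiom (T2/T3): check pairwise unions and intersections of members of τ.
Counterexample for (T3): {p85, p86, p87} ∩ {p85, p87, p88} = {p85, p87} ∉ τ. Therefore τ is NOT a topology.


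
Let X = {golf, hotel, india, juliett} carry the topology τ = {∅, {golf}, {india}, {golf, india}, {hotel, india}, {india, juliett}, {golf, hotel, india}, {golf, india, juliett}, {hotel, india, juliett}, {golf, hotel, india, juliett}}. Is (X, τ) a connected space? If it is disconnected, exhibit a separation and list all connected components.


(X, τ) is disconnected; components = [{golf}, {hotel, india, juliett}].

Find clopen sets (U ∈ τ with X ∖ U ∈ τ):
  U = ∅, X ∖ U = {golf, hotel, india, juliett} — both open, so U is clopen.
  U = {golf}, X ∖ U = {hotel, india, juliett} — both open, so U is clopen.
  U = {hotel, india, juliett}, X ∖ U = {golf} — both open, so U is clopen.
  U = {golf, hotel, india, juliett}, X ∖ U = ∅ — both open, so U is clopen.
Nontrivial clopen(s) exist: e.g. {golf}. So (X, τ) is disconnected.
Compute connected components by grouping points that agree on all clopens:
  component: {golf}
  component: {hotel, india, juliett}


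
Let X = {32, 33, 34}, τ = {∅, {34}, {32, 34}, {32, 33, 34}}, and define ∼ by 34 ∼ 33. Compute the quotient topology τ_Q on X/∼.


X/∼ = {[32], [33=34]}; |τ_Q| = 2.

Equivalence classes: [32], [33=34].
Quotient map π: X → X/∼ sends 32 ↦ [32], 33 ↦ [33=34], 34 ↦ [33=34].
For each subset V ⊆ X/∼, compute π^{-1}(V) ⊆ X and check whether π^{-1}(V) ∈ τ. V is open in τ_Q iff π^{-1}(V) ∈ τ.
  V = {}: π^{-1}(V) = ∅ ∈ τ ✓.
  V = {[32]}: π^{-1}(V) = {32} ∉ τ ✗.
  V = {[33=34]}: π^{-1}(V) = {33, 34} ∉ τ ✗.
  V = {[32], [33=34]}: π^{-1}(V) = {32, 33, 34} ∈ τ ✓.
Open sets in the quotient: τ_Q = {{}, {[32], [33=34]}} (2 elements).


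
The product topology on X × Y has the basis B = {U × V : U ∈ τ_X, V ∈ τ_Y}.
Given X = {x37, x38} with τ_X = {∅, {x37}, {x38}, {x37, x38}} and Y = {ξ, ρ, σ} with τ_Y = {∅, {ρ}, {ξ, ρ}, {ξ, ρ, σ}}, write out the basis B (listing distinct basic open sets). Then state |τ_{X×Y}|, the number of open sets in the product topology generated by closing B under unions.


Basis B = {∅ × ∅, {x37} × {ρ}, {x38} × {ρ}, {x37} × {ξ, ρ}, {x37, x38} × {ρ}, {x38} × {ξ, ρ}, {x37} × {ξ, ρ, σ}, {x38} × {ξ, ρ, σ}, {x37, x38} × {ξ, ρ}, {x37, x38} × {ξ, ρ, σ}}; |τ_{X×Y}| = 16.

Enumerate products U × V with U ∈ τ_X, V ∈ τ_Y (deduplicated):
  ∅ × ∅ = {} (∅)
  {x37} × {ρ} = {(x37,ρ)}
  {x38} × {ρ} = {(x38,ρ)}
  {x37} × {ξ, ρ} = {(x37,ξ), (x37,ρ)}
  {x37, x38} × {ρ} = {(x37,ρ), (x38,ρ)}
  {x38} × {ξ, ρ} = {(x38,ξ), (x38,ρ)}
  {x37} × {ξ, ρ, σ} = {(x37,ξ), (x37,ρ), (x37,σ)}
  {x38} × {ξ, ρ, σ} = {(x38,ξ), (x38,ρ), (x38,σ)}
  {x37, x38} × {ξ, ρ} = {(x37,ξ), (x37,ρ), (x38,ξ), (x38,ρ)}
  {x37, x38} × {ξ, ρ, σ} = {(x37,ξ), (x37,ρ), (x37,σ), (x38,ξ), (x38,ρ), (x38,σ)}
These 10 distinct sets form the basis B.
Close under arbitrary unions to get τ_{X×Y}; counting gives |τ_{X×Y}| = 16.


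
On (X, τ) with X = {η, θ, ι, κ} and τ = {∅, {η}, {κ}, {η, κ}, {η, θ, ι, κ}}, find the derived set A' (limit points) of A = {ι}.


A' = {θ}

For each x ∈ X, list the open sets U ∈ τ with x ∈ U, then check whether U ∩ (A ∖ {x}) ≠ ∅ for every such U.
  x = η: open {η} ∋ x has {η} ∩ (A ∖ {η}) = ∅, so x is NOT a limit point.
  x = θ: opens ∋ x are {η, θ, ι, κ}; each meets A ∖ {θ}, so x IS a limit point.
  x = ι: open {η, θ, ι, κ} ∋ x has {η, θ, ι, κ} ∩ (A ∖ {ι}) = ∅, so x is NOT a limit point.
  x = κ: open {κ} ∋ x has {κ} ∩ (A ∖ {κ}) = ∅, so x is NOT a limit point.
Collecting: A' = {θ}.


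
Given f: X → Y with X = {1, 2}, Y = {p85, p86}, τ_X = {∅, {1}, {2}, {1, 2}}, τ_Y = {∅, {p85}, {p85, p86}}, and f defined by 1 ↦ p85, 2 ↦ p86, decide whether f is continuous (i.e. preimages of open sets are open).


f IS continuous.

Compute f^{-1}(U) for each U ∈ τ_Y:
  U = ∅: f^{-1}(U) = ∅ ∈ τ_X ✓.
  U = {p85}: f^{-1}(U) = {1} ∈ τ_X ✓.
  U = {p85, p86}: f^{-1}(U) = {1, 2} ∈ τ_X ✓.
Every preimage lies in τ_X, so f IS continuous.


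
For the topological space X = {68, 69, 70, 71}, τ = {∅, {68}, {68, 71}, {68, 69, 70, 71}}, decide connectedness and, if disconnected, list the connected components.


(X, τ) is connected.

Find clopen sets (U ∈ τ with X ∖ U ∈ τ):
  U = ∅, X ∖ U = {68, 69, 70, 71} — both open, so U is clopen.
  U = {68, 69, 70, 71}, X ∖ U = ∅ — both open, so U is clopen.
Only trivial clopens (∅ and X) exist, so (X, τ) is connected.
Compute connected components by grouping points that agree on all clopens:
  component: {68, 69, 70, 71}


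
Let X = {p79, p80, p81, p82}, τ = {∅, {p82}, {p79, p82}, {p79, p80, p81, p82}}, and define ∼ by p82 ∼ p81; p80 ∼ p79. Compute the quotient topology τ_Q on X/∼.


X/∼ = {[p79=p80], [p81=p82]}; |τ_Q| = 2.

Equivalence classes: [p79=p80], [p81=p82].
Quotient map π: X → X/∼ sends p79 ↦ [p79=p80], p80 ↦ [p79=p80], p81 ↦ [p81=p82], p82 ↦ [p81=p82].
For each subset V ⊆ X/∼, compute π^{-1}(V) ⊆ X and check whether π^{-1}(V) ∈ τ. V is open in τ_Q iff π^{-1}(V) ∈ τ.
  V = {}: π^{-1}(V) = ∅ ∈ τ ✓.
  V = {[p79=p80]}: π^{-1}(V) = {p79, p80} ∉ τ ✗.
  V = {[p81=p82]}: π^{-1}(V) = {p81, p82} ∉ τ ✗.
  V = {[p79=p80], [p81=p82]}: π^{-1}(V) = {p79, p80, p81, p82} ∈ τ ✓.
Open sets in the quotient: τ_Q = {{}, {[p79=p80], [p81=p82]}} (2 elements).


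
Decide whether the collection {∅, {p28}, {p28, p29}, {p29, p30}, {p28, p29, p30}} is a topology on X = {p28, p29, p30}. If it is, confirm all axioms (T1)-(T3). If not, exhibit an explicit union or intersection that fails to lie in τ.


τ is NOT a topology on X.

Axiom (T1): ∅ ∈ τ? Yes; X ∈ τ? Yes.
Axiom (T2/T3): check pairwise unions and intersections of members of τ.
Counterexample for (T3): {p28, p29} ∩ {p29, p30} = {p29} ∉ τ. Therefore τ is NOT a topology.


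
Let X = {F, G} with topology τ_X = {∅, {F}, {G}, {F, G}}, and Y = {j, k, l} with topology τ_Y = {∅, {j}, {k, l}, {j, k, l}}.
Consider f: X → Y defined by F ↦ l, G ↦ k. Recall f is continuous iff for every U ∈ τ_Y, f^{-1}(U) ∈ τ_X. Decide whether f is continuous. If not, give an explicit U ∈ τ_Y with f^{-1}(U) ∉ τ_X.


f IS continuous.

Compute f^{-1}(U) for each U ∈ τ_Y:
  U = ∅: f^{-1}(U) = ∅ ∈ τ_X ✓.
  U = {j}: f^{-1}(U) = ∅ ∈ τ_X ✓.
  U = {k, l}: f^{-1}(U) = {F, G} ∈ τ_X ✓.
  U = {j, k, l}: f^{-1}(U) = {F, G} ∈ τ_X ✓.
Every preimage lies in τ_X, so f IS continuous.


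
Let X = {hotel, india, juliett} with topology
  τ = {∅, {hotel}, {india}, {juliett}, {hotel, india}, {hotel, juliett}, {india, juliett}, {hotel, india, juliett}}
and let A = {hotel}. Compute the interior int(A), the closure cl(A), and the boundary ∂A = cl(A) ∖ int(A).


int(A) = {hotel}, cl(A) = {hotel}, ∂A = ∅.

Closed sets in (X, τ) are complements of opens:
  closed(X, τ) = {∅, {hotel}, {india}, {juliett}, {hotel, india}, {hotel, juliett}, {india, juliett}, {hotel, india, juliett}}.
int(A) = ⋃ {U ∈ τ : U ⊆ A}. Opens contained in A: ∅, {hotel}.
Taking the union of these: int(A) = {hotel}.
cl(A) = ⋂ {C closed : A ⊆ C}. Closed sets containing A: {hotel}, {hotel, india}, {hotel, juliett}, {hotel, india, juliett}.
Intersecting these: cl(A) = {hotel}.
∂A = cl(A) ∖ int(A) = {hotel} ∖ {hotel} = ∅.


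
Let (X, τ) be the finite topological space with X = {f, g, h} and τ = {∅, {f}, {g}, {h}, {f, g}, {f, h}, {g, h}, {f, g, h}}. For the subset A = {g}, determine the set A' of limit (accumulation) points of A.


A' = ∅

For each x ∈ X, list the open sets U ∈ τ with x ∈ U, then check whether U ∩ (A ∖ {x}) ≠ ∅ for every such U.
  x = f: open {f} ∋ x has {f} ∩ (A ∖ {f}) = ∅, so x is NOT a limit point.
  x = g: open {g} ∋ x has {g} ∩ (A ∖ {g}) = ∅, so x is NOT a limit point.
  x = h: open {h} ∋ x has {h} ∩ (A ∖ {h}) = ∅, so x is NOT a limit point.
Collecting: A' = ∅.


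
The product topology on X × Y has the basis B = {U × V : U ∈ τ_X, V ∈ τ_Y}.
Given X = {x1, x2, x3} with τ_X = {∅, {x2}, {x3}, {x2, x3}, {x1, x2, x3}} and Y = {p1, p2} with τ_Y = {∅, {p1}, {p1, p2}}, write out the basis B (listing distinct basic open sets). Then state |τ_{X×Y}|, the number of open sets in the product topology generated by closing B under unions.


Basis B = {∅ × ∅, {x2} × {p1}, {x3} × {p1}, {x2} × {p1, p2}, {x2, x3} × {p1}, {x3} × {p1, p2}, {x1, x2, x3} × {p1}, {x2, x3} × {p1, p2}, {x1, x2, x3} × {p1, p2}}; |τ_{X×Y}| = 14.

Enumerate products U × V with U ∈ τ_X, V ∈ τ_Y (deduplicated):
  ∅ × ∅ = {} (∅)
  {x2} × {p1} = {(x2,p1)}
  {x3} × {p1} = {(x3,p1)}
  {x2} × {p1, p2} = {(x2,p1), (x2,p2)}
  {x2, x3} × {p1} = {(x2,p1), (x3,p1)}
  {x3} × {p1, p2} = {(x3,p1), (x3,p2)}
  {x1, x2, x3} × {p1} = {(x1,p1), (x2,p1), (x3,p1)}
  {x2, x3} × {p1, p2} = {(x2,p1), (x2,p2), (x3,p1), (x3,p2)}
  {x1, x2, x3} × {p1, p2} = {(x1,p1), (x1,p2), (x2,p1), (x2,p2), (x3,p1), (x3,p2)}
These 9 distinct sets form the basis B.
Close under arbitrary unions to get τ_{X×Y}; counting gives |τ_{X×Y}| = 14.


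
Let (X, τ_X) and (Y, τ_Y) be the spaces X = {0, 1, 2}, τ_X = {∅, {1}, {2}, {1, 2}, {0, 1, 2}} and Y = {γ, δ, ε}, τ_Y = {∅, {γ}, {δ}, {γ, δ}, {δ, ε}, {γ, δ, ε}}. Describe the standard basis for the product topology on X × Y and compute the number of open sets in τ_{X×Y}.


Basis B = {∅ × ∅, {1} × {γ}, {1} × {δ}, {2} × {γ}, {2} × {δ}, {1} × {γ, δ}, {1, 2} × {γ}, {1} × {δ, ε}, {1, 2} × {δ}, {2} × {γ, δ}, {2} × {δ, ε}, {0, 1, 2} × {γ}, {0, 1, 2} × {δ}, {1} × {γ, δ, ε}, {2} × {γ, δ, ε}, {1, 2} × {γ, δ}, {1, 2} × {δ, ε}, {0, 1, 2} × {γ, δ}, {0, 1, 2} × {δ, ε}, {1, 2} × {γ, δ, ε}, {0, 1, 2} × {γ, δ, ε}}; |τ_{X×Y}| = 70.

Enumerate products U × V with U ∈ τ_X, V ∈ τ_Y (deduplicated):
  ∅ × ∅ = {} (∅)
  {1} × {γ} = {(1,γ)}
  {1} × {δ} = {(1,δ)}
  {2} × {γ} = {(2,γ)}
  {2} × {δ} = {(2,δ)}
  {1} × {γ, δ} = {(1,γ), (1,δ)}
  {1, 2} × {γ} = {(1,γ), (2,γ)}
  {1} × {δ, ε} = {(1,δ), (1,ε)}
  {1, 2} × {δ} = {(1,δ), (2,δ)}
  {2} × {γ, δ} = {(2,γ), (2,δ)}
  {2} × {δ, ε} = {(2,δ), (2,ε)}
  {0, 1, 2} × {γ} = {(0,γ), (1,γ), (2,γ)}
  {0, 1, 2} × {δ} = {(0,δ), (1,δ), (2,δ)}
  {1} × {γ, δ, ε} = {(1,γ), (1,δ), (1,ε)}
  {2} × {γ, δ, ε} = {(2,γ), (2,δ), (2,ε)}
  {1, 2} × {γ, δ} = {(1,γ), (1,δ), (2,γ), (2,δ)}
  {1, 2} × {δ, ε} = {(1,δ), (1,ε), (2,δ), (2,ε)}
  {0, 1, 2} × {γ, δ} = {(0,γ), (0,δ), (1,γ), (1,δ), (2,γ), (2,δ)}
  {0, 1, 2} × {δ, ε} = {(0,δ), (0,ε), (1,δ), (1,ε), (2,δ), (2,ε)}
  {1, 2} × {γ, δ, ε} = {(1,γ), (1,δ), (1,ε), (2,γ), (2,δ), (2,ε)}
  {0, 1, 2} × {γ, δ, ε} = {(0,γ), (0,δ), (0,ε), (1,γ), (1,δ), (1,ε), (2,γ), (2,δ), (2,ε)}
These 21 distinct sets form the basis B.
Close under arbitrary unions to get τ_{X×Y}; counting gives |τ_{X×Y}| = 70.
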